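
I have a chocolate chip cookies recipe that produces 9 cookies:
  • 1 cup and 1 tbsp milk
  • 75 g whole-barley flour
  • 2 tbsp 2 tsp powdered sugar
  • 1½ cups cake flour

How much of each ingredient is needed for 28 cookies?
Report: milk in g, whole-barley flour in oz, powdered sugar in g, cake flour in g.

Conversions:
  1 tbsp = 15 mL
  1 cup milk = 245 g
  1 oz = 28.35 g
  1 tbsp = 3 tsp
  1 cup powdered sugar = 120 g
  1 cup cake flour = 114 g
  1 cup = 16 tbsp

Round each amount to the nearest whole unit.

milk: 810 g; whole-barley flour: 8 oz; powdered sugar: 62 g; cake flour: 532 g

Scaling factor: 28/9.
milk: (1 cup + 1 tbsp = 1.0625 cup) × 28/9 × 245 g/cup ≈ 810 g
whole-barley flour: 75 g × 28/9 ÷ 28.35 g/oz ≈ 8 oz
powdered sugar: (2 tbsp + 2 tsp = 8/3 tbsp) × 28/9 ÷ 16 tbsp/cup × 120 g/cup ≈ 62 g
cake flour: 1.5 cup × 28/9 × 114 g/cup = 532 g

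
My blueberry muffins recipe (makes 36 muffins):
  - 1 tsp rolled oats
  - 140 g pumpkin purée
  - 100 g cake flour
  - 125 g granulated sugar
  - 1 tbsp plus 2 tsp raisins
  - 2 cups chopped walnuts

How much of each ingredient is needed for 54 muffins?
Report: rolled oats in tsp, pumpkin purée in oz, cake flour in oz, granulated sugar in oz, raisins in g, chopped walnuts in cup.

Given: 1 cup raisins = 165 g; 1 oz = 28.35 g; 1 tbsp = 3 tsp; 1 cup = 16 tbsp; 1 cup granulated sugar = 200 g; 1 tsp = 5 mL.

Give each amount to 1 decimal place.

rolled oats: 1.5 tsp; pumpkin purée: 7.4 oz; cake flour: 5.3 oz; granulated sugar: 6.6 oz; raisins: 25.8 g; chopped walnuts: 3.0 cup

Scaling factor: 54/36 = 3/2 = 1.5.
rolled oats: 1 tsp × 3/2 = 1.5 tsp
pumpkin purée: 140 g × 3/2 ÷ 28.35 g/oz ≈ 7.4 oz
cake flour: 100 g × 3/2 ÷ 28.35 g/oz ≈ 5.3 oz
granulated sugar: 125 g × 3/2 ÷ 28.35 g/oz ≈ 6.6 oz
raisins: (1 tbsp + 2 tsp = 5/3 tbsp) × 3/2 ÷ 16 tbsp/cup × 165 g/cup ≈ 25.8 g
chopped walnuts: 2 cup × 3/2 = 3.0 cup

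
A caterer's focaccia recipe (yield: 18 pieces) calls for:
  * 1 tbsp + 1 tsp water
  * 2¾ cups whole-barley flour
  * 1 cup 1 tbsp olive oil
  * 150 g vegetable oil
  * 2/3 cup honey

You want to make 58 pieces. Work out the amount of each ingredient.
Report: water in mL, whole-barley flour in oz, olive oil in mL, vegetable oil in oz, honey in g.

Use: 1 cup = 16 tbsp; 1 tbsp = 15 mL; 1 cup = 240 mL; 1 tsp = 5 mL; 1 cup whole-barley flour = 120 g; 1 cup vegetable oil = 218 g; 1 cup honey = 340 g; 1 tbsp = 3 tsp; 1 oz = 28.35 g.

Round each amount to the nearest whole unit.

water: 64 mL; whole-barley flour: 38 oz; olive oil: 822 mL; vegetable oil: 17 oz; honey: 730 g

Scaling factor: 58/18 = 29/9.
water: (1 tbsp + 1 tsp = 4/3 tbsp) × 29/9 × 15 mL/tbsp ≈ 64 mL
whole-barley flour: 2.75 cup × 29/9 × 120 g/cup ÷ 28.35 g/oz ≈ 38 oz
olive oil: (1 cup + 1 tbsp = 1.0625 cup) × 29/9 × 240 mL/cup ≈ 822 mL
vegetable oil: 150 g × 29/9 ÷ 28.35 g/oz ≈ 17 oz
honey: 2/3 cup × 29/9 × 340 g/cup ≈ 730 g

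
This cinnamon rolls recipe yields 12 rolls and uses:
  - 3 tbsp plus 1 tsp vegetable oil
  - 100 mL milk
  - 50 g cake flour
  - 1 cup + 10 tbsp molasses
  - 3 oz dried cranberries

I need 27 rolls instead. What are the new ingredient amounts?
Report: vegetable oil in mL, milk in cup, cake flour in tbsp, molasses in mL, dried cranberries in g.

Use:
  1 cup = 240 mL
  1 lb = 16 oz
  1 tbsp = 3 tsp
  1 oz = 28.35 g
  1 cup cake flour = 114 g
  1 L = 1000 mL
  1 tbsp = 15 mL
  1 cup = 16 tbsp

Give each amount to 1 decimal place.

Scaling factor: 27/12 = 9/4 = 2.25.
vegetable oil: (3 tbsp + 1 tsp = 10/3 tbsp) × 9/4 × 15 mL/tbsp = 112.5 mL
milk: 100 mL × 9/4 ÷ 240 mL/cup ≈ 0.9 cup
cake flour: 50 g × 9/4 ÷ 114 g/cup × 16 tbsp/cup ≈ 15.8 tbsp
molasses: (1 cup + 10 tbsp = 1.625 cup) × 9/4 × 240 mL/cup = 877.5 mL
dried cranberries: 3 oz × 9/4 × 28.35 g/oz ≈ 191.4 g

vegetable oil: 112.5 mL; milk: 0.9 cup; cake flour: 15.8 tbsp; molasses: 877.5 mL; dried cranberries: 191.4 g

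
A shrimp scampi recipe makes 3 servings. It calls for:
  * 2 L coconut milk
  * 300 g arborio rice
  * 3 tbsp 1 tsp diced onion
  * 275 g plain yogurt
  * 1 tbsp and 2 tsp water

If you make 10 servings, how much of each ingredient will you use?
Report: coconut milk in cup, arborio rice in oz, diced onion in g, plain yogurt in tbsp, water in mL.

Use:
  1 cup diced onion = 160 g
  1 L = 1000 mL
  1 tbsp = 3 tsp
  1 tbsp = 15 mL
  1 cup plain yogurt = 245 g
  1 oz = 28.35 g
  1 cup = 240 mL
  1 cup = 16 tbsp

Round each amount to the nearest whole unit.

Scaling factor: 10/3.
coconut milk: 2 L × 10/3 × 1000 mL/L ÷ 240 mL/cup ≈ 28 cup
arborio rice: 300 g × 10/3 ÷ 28.35 g/oz ≈ 35 oz
diced onion: (3 tbsp + 1 tsp = 10/3 tbsp) × 10/3 ÷ 16 tbsp/cup × 160 g/cup ≈ 111 g
plain yogurt: 275 g × 10/3 ÷ 245 g/cup × 16 tbsp/cup ≈ 60 tbsp
water: (1 tbsp + 2 tsp = 5/3 tbsp) × 10/3 × 15 mL/tbsp ≈ 83 mL

coconut milk: 28 cup; arborio rice: 35 oz; diced onion: 111 g; plain yogurt: 60 tbsp; water: 83 mL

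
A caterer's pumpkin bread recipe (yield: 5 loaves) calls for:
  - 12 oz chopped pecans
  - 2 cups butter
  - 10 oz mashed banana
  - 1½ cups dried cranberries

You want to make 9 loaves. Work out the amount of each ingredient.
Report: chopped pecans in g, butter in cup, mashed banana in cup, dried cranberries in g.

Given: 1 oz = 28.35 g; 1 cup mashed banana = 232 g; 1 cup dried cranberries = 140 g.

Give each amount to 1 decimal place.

Scaling factor: 9/5 = 1.8.
chopped pecans: 12 oz × 9/5 × 28.35 g/oz ≈ 612.4 g
butter: 2 cup × 9/5 = 3.6 cup
mashed banana: 10 oz × 9/5 × 28.35 g/oz ÷ 232 g/cup ≈ 2.2 cup
dried cranberries: 1.5 cup × 9/5 × 140 g/cup = 378.0 g

chopped pecans: 612.4 g; butter: 3.6 cup; mashed banana: 2.2 cup; dried cranberries: 378.0 g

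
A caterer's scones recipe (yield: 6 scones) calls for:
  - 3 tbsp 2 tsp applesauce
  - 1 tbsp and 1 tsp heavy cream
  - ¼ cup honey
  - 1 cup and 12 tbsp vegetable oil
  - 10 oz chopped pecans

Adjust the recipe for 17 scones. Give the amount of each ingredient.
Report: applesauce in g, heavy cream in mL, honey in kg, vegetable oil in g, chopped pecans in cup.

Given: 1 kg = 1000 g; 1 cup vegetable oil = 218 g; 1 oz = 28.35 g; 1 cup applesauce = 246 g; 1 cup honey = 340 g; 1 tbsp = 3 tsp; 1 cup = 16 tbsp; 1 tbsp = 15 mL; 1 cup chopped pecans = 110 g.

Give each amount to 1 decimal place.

Scaling factor: 17/6.
applesauce: (3 tbsp + 2 tsp = 11/3 tbsp) × 17/6 ÷ 16 tbsp/cup × 246 g/cup ≈ 159.7 g
heavy cream: (1 tbsp + 1 tsp = 4/3 tbsp) × 17/6 × 15 mL/tbsp ≈ 56.7 mL
honey: 0.25 cup × 17/6 × 340 g/cup ÷ 1000 g/kg ≈ 0.2 kg
vegetable oil: (1 cup + 12 tbsp = 1.75 cup) × 17/6 × 218 g/cup ≈ 1080.9 g
chopped pecans: 10 oz × 17/6 × 28.35 g/oz ÷ 110 g/cup ≈ 7.3 cup

applesauce: 159.7 g; heavy cream: 56.7 mL; honey: 0.2 kg; vegetable oil: 1080.9 g; chopped pecans: 7.3 cup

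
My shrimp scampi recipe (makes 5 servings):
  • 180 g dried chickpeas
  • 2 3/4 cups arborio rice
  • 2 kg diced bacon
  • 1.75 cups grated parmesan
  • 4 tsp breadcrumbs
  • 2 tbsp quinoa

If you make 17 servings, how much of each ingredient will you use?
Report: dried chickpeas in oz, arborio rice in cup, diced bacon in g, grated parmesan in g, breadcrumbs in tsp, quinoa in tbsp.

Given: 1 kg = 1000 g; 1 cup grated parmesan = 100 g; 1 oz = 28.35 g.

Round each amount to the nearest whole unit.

Scaling factor: 17/5 = 3.4.
dried chickpeas: 180 g × 17/5 ÷ 28.35 g/oz ≈ 22 oz
arborio rice: 2.75 cup × 17/5 ≈ 9 cup
diced bacon: 2 kg × 17/5 × 1000 g/kg = 6800 g
grated parmesan: 1.75 cup × 17/5 × 100 g/cup = 595 g
breadcrumbs: 4 tsp × 17/5 ≈ 14 tsp
quinoa: 2 tbsp × 17/5 ≈ 7 tbsp

dried chickpeas: 22 oz; arborio rice: 9 cup; diced bacon: 6800 g; grated parmesan: 595 g; breadcrumbs: 14 tsp; quinoa: 7 tbsp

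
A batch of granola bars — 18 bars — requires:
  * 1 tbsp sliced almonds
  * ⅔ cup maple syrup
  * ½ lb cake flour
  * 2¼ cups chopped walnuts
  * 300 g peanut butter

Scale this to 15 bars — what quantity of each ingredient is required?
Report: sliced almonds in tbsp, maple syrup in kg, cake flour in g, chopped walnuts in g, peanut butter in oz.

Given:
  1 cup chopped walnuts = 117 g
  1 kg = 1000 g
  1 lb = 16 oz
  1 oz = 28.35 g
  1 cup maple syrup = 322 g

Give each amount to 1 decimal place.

sliced almonds: 0.8 tbsp; maple syrup: 0.2 kg; cake flour: 189.0 g; chopped walnuts: 219.4 g; peanut butter: 8.8 oz

Scaling factor: 15/18 = 5/6.
sliced almonds: 1 tbsp × 5/6 ≈ 0.8 tbsp
maple syrup: 2/3 cup × 5/6 × 322 g/cup ÷ 1000 g/kg ≈ 0.2 kg
cake flour: 0.5 lb × 5/6 × 16 oz/lb × 28.35 g/oz = 189.0 g
chopped walnuts: 2.25 cup × 5/6 × 117 g/cup ≈ 219.4 g
peanut butter: 300 g × 5/6 ÷ 28.35 g/oz ≈ 8.8 oz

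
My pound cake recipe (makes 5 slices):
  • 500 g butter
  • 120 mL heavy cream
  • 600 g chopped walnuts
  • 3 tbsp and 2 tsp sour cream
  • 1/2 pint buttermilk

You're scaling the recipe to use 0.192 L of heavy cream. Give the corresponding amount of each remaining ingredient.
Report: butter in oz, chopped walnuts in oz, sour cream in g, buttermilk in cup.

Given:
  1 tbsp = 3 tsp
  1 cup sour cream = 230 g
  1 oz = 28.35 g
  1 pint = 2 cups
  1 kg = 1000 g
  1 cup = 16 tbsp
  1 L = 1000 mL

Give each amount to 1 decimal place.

The original recipe has 0.12 L of heavy cream, so the scaling factor is 0.192 ÷ 0.12 = 8/5 = 1.6.
butter: 500 g × 8/5 ÷ 28.35 g/oz ≈ 28.2 oz
chopped walnuts: 600 g × 8/5 ÷ 28.35 g/oz ≈ 33.9 oz
sour cream: (3 tbsp + 2 tsp = 11/3 tbsp) × 8/5 ÷ 16 tbsp/cup × 230 g/cup ≈ 84.3 g
buttermilk: 0.5 pint × 8/5 × 2 cup/pint = 1.6 cup

butter: 28.2 oz; chopped walnuts: 33.9 oz; sour cream: 84.3 g; buttermilk: 1.6 cup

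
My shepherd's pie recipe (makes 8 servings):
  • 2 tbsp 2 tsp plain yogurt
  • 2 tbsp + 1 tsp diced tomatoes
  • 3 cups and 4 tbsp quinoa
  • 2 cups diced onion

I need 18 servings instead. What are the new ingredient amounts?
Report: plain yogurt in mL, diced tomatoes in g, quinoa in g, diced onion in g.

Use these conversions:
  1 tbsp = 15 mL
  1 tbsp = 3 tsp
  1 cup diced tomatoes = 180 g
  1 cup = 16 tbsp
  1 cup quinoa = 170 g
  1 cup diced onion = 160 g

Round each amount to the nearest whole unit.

Scaling factor: 18/8 = 9/4 = 2.25.
plain yogurt: (2 tbsp + 2 tsp = 8/3 tbsp) × 9/4 × 15 mL/tbsp = 90 mL
diced tomatoes: (2 tbsp + 1 tsp = 7/3 tbsp) × 9/4 ÷ 16 tbsp/cup × 180 g/cup ≈ 59 g
quinoa: (3 cup + 4 tbsp = 3.25 cup) × 9/4 × 170 g/cup ≈ 1243 g
diced onion: 2 cup × 9/4 × 160 g/cup = 720 g

plain yogurt: 90 mL; diced tomatoes: 59 g; quinoa: 1243 g; diced onion: 720 g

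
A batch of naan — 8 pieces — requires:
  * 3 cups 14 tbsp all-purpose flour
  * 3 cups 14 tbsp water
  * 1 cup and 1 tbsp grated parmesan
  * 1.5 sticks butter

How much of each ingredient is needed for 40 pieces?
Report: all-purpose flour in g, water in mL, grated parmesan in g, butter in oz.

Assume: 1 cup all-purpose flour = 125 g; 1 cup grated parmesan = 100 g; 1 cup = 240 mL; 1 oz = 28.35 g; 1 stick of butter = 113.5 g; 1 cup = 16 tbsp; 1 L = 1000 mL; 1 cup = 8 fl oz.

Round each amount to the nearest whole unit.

Scaling factor: 40/8 = 5.
all-purpose flour: (3 cup + 14 tbsp = 3.875 cup) × 5 × 125 g/cup ≈ 2422 g
water: (3 cup + 14 tbsp = 3.875 cup) × 5 × 240 mL/cup = 4650 mL
grated parmesan: (1 cup + 1 tbsp = 1.0625 cup) × 5 × 100 g/cup ≈ 531 g
butter: 1.5 stick × 5 × 113.5 g/stick ÷ 28.35 g/oz ≈ 30 oz

all-purpose flour: 2422 g; water: 4650 mL; grated parmesan: 531 g; butter: 30 oz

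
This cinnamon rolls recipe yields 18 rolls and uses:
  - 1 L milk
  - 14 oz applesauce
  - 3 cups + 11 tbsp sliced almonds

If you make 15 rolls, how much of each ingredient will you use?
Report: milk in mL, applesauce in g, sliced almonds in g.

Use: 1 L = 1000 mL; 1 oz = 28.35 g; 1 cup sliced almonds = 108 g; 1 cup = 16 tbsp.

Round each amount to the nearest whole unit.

Scaling factor: 15/18 = 5/6.
milk: 1 L × 5/6 × 1000 mL/L ≈ 833 mL
applesauce: 14 oz × 5/6 × 28.35 g/oz ≈ 331 g
sliced almonds: (3 cup + 11 tbsp = 3.6875 cup) × 5/6 × 108 g/cup ≈ 332 g

milk: 833 mL; applesauce: 331 g; sliced almonds: 332 g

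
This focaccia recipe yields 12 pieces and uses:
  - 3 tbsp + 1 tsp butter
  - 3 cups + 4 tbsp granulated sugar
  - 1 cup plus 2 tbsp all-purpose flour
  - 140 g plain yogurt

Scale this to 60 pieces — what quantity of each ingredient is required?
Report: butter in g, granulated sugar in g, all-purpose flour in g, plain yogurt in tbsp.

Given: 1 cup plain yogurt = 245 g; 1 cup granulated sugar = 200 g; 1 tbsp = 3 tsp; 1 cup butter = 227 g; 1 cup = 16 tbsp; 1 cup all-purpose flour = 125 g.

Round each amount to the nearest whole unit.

Scaling factor: 60/12 = 5.
butter: (3 tbsp + 1 tsp = 10/3 tbsp) × 5 ÷ 16 tbsp/cup × 227 g/cup ≈ 236 g
granulated sugar: (3 cup + 4 tbsp = 3.25 cup) × 5 × 200 g/cup = 3250 g
all-purpose flour: (1 cup + 2 tbsp = 1.125 cup) × 5 × 125 g/cup ≈ 703 g
plain yogurt: 140 g × 5 ÷ 245 g/cup × 16 tbsp/cup ≈ 46 tbsp

butter: 236 g; granulated sugar: 3250 g; all-purpose flour: 703 g; plain yogurt: 46 tbsp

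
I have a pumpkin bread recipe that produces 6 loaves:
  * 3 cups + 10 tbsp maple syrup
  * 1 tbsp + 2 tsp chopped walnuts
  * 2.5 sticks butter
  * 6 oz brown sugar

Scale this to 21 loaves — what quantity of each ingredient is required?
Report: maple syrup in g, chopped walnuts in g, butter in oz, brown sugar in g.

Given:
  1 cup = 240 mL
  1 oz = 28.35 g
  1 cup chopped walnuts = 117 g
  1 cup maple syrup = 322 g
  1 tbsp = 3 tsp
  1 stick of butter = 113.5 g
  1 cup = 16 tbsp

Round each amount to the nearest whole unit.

Scaling factor: 21/6 = 7/2 = 3.5.
maple syrup: (3 cup + 10 tbsp = 3.625 cup) × 7/2 × 322 g/cup ≈ 4085 g
chopped walnuts: (1 tbsp + 2 tsp = 5/3 tbsp) × 7/2 ÷ 16 tbsp/cup × 117 g/cup ≈ 43 g
butter: 2.5 stick × 7/2 × 113.5 g/stick ÷ 28.35 g/oz ≈ 35 oz
brown sugar: 6 oz × 7/2 × 28.35 g/oz ≈ 595 g

maple syrup: 4085 g; chopped walnuts: 43 g; butter: 35 oz; brown sugar: 595 g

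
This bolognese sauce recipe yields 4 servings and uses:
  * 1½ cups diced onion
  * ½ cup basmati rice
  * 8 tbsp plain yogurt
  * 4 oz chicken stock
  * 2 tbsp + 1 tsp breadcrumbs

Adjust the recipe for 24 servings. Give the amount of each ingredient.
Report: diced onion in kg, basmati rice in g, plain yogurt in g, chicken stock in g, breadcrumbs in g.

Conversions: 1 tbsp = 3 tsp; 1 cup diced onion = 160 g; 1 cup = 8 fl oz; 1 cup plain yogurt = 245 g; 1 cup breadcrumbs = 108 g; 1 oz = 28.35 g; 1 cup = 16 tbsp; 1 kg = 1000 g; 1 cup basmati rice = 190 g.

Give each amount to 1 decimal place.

Scaling factor: 24/4 = 6.
diced onion: 1.5 cup × 6 × 160 g/cup ÷ 1000 g/kg ≈ 1.4 kg
basmati rice: 0.5 cup × 6 × 190 g/cup = 570.0 g
plain yogurt: 8 tbsp × 6 ÷ 16 tbsp/cup × 245 g/cup = 735.0 g
chicken stock: 4 oz × 6 × 28.35 g/oz = 680.4 g
breadcrumbs: (2 tbsp + 1 tsp = 7/3 tbsp) × 6 ÷ 16 tbsp/cup × 108 g/cup = 94.5 g

diced onion: 1.4 kg; basmati rice: 570.0 g; plain yogurt: 735.0 g; chicken stock: 680.4 g; breadcrumbs: 94.5 g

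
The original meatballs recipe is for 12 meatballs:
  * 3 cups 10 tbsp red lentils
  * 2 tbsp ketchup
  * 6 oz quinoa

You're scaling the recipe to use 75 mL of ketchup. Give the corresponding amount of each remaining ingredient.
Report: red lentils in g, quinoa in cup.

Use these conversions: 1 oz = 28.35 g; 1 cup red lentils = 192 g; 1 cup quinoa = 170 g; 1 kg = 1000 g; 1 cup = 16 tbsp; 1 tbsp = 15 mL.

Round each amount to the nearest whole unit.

red lentils: 1740 g; quinoa: 3 cup

The original recipe has 30 mL of ketchup, so the scaling factor is 75 ÷ 30 = 5/2 = 2.5.
red lentils: (3 cup + 10 tbsp = 3.625 cup) × 5/2 × 192 g/cup = 1740 g
quinoa: 6 oz × 5/2 × 28.35 g/oz ÷ 170 g/cup ≈ 3 cup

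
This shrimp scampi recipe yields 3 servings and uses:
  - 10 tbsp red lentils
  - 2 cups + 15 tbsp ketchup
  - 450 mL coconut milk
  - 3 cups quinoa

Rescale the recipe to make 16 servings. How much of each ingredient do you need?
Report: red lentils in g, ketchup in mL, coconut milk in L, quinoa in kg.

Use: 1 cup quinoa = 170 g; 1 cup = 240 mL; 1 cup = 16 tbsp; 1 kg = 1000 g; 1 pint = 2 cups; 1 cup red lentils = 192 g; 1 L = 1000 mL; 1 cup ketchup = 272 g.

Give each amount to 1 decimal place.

Scaling factor: 16/3.
red lentils: 10 tbsp × 16/3 ÷ 16 tbsp/cup × 192 g/cup = 640.0 g
ketchup: (2 cup + 15 tbsp = 2.9375 cup) × 16/3 × 240 mL/cup = 3760.0 mL
coconut milk: 450 mL × 16/3 ÷ 1000 mL/L = 2.4 L
quinoa: 3 cup × 16/3 × 170 g/cup ÷ 1000 g/kg ≈ 2.7 kg

red lentils: 640.0 g; ketchup: 3760.0 mL; coconut milk: 2.4 L; quinoa: 2.7 kg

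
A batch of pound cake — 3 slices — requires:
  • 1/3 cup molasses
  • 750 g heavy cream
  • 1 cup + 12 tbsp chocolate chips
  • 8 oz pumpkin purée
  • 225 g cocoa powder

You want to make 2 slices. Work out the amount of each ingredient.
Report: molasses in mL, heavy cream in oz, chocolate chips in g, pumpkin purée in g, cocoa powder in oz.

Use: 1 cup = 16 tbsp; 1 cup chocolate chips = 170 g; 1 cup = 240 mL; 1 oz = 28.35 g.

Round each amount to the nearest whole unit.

molasses: 53 mL; heavy cream: 18 oz; chocolate chips: 198 g; pumpkin purée: 151 g; cocoa powder: 5 oz

Scaling factor: 2/3.
molasses: 1/3 cup × 2/3 × 240 mL/cup ≈ 53 mL
heavy cream: 750 g × 2/3 ÷ 28.35 g/oz ≈ 18 oz
chocolate chips: (1 cup + 12 tbsp = 1.75 cup) × 2/3 × 170 g/cup ≈ 198 g
pumpkin purée: 8 oz × 2/3 × 28.35 g/oz ≈ 151 g
cocoa powder: 225 g × 2/3 ÷ 28.35 g/oz ≈ 5 oz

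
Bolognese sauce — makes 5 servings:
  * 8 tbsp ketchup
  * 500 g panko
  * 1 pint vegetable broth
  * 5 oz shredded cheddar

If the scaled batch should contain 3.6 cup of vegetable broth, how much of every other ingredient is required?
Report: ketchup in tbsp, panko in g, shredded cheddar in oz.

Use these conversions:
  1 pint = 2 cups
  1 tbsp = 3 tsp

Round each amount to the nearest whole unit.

The original recipe has 2 cup of vegetable broth, so the scaling factor is 3.6 ÷ 2 = 9/5 = 1.8.
ketchup: 8 tbsp × 9/5 ≈ 14 tbsp
panko: 500 g × 9/5 = 900 g
shredded cheddar: 5 oz × 9/5 = 9 oz

ketchup: 14 tbsp; panko: 900 g; shredded cheddar: 9 oz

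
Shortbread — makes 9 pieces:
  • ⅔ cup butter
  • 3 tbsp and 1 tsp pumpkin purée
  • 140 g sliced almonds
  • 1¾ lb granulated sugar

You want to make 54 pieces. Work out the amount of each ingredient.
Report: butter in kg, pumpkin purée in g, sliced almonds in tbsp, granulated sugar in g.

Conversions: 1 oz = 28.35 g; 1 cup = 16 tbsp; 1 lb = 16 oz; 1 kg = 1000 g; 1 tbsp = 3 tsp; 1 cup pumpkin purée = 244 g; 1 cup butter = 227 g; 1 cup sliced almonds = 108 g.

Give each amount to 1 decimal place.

butter: 0.9 kg; pumpkin purée: 305.0 g; sliced almonds: 124.4 tbsp; granulated sugar: 4762.8 g

Scaling factor: 54/9 = 6.
butter: 2/3 cup × 6 × 227 g/cup ÷ 1000 g/kg ≈ 0.9 kg
pumpkin purée: (3 tbsp + 1 tsp = 10/3 tbsp) × 6 ÷ 16 tbsp/cup × 244 g/cup = 305.0 g
sliced almonds: 140 g × 6 ÷ 108 g/cup × 16 tbsp/cup ≈ 124.4 tbsp
granulated sugar: 1.75 lb × 6 × 16 oz/lb × 28.35 g/oz = 4762.8 g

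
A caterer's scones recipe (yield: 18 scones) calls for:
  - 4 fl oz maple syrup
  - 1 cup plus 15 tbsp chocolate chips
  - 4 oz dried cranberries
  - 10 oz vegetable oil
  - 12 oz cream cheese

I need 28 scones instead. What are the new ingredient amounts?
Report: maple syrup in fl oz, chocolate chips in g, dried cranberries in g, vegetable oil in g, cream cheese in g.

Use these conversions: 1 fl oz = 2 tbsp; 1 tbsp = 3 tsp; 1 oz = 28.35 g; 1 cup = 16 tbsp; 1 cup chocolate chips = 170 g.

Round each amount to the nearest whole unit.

Scaling factor: 28/18 = 14/9.
maple syrup: 4 fl oz × 14/9 ≈ 6 fl oz
chocolate chips: (1 cup + 15 tbsp = 1.9375 cup) × 14/9 × 170 g/cup ≈ 512 g
dried cranberries: 4 oz × 14/9 × 28.35 g/oz ≈ 176 g
vegetable oil: 10 oz × 14/9 × 28.35 g/oz = 441 g
cream cheese: 12 oz × 14/9 × 28.35 g/oz ≈ 529 g

maple syrup: 6 fl oz; chocolate chips: 512 g; dried cranberries: 176 g; vegetable oil: 441 g; cream cheese: 529 g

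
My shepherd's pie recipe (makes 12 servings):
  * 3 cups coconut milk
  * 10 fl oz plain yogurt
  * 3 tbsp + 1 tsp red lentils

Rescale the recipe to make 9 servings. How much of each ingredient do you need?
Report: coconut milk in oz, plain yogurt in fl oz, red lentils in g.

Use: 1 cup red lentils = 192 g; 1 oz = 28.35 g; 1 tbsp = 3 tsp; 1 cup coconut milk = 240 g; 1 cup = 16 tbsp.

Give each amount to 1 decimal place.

Scaling factor: 9/12 = 3/4 = 0.75.
coconut milk: 3 cup × 3/4 × 240 g/cup ÷ 28.35 g/oz ≈ 19.0 oz
plain yogurt: 10 fl oz × 3/4 = 7.5 fl oz
red lentils: (3 tbsp + 1 tsp = 10/3 tbsp) × 3/4 ÷ 16 tbsp/cup × 192 g/cup = 30.0 g

coconut milk: 19.0 oz; plain yogurt: 7.5 fl oz; red lentils: 30.0 g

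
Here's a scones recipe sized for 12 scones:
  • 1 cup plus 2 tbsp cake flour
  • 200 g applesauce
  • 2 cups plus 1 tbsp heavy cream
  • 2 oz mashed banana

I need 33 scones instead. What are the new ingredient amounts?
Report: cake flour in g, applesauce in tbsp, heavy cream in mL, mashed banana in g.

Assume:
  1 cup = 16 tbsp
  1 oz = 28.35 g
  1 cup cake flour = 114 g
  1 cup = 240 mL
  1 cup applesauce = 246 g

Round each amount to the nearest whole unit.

cake flour: 353 g; applesauce: 36 tbsp; heavy cream: 1361 mL; mashed banana: 156 g

Scaling factor: 33/12 = 11/4 = 2.75.
cake flour: (1 cup + 2 tbsp = 1.125 cup) × 11/4 × 114 g/cup ≈ 353 g
applesauce: 200 g × 11/4 ÷ 246 g/cup × 16 tbsp/cup ≈ 36 tbsp
heavy cream: (2 cup + 1 tbsp = 2.0625 cup) × 11/4 × 240 mL/cup ≈ 1361 mL
mashed banana: 2 oz × 11/4 × 28.35 g/oz ≈ 156 g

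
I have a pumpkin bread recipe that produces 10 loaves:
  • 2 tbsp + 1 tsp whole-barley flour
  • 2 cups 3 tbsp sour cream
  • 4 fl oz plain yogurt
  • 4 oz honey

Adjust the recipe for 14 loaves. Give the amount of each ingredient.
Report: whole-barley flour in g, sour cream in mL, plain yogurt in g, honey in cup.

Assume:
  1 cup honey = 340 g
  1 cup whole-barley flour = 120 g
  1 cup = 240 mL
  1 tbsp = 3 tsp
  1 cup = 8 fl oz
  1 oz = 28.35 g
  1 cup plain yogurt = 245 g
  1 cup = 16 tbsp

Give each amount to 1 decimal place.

Scaling factor: 14/10 = 7/5 = 1.4.
whole-barley flour: (2 tbsp + 1 tsp = 7/3 tbsp) × 7/5 ÷ 16 tbsp/cup × 120 g/cup = 24.5 g
sour cream: (2 cup + 3 tbsp = 2.1875 cup) × 7/5 × 240 mL/cup = 735.0 mL
plain yogurt: 4 fl oz × 7/5 ÷ 8 fl oz/cup × 245 g/cup = 171.5 g
honey: 4 oz × 7/5 × 28.35 g/oz ÷ 340 g/cup ≈ 0.5 cup

whole-barley flour: 24.5 g; sour cream: 735.0 mL; plain yogurt: 171.5 g; honey: 0.5 cup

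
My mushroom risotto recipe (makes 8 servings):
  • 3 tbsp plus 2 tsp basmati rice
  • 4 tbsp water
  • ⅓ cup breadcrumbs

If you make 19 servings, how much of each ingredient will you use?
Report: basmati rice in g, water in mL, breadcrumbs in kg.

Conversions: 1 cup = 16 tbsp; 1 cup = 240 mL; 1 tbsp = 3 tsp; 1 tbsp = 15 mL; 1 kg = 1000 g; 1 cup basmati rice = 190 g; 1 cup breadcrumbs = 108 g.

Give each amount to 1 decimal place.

Scaling factor: 19/8 = 2.375.
basmati rice: (3 tbsp + 2 tsp = 11/3 tbsp) × 19/8 ÷ 16 tbsp/cup × 190 g/cup ≈ 103.4 g
water: 4 tbsp × 19/8 × 15 mL/tbsp = 142.5 mL
breadcrumbs: 1/3 cup × 19/8 × 108 g/cup ÷ 1000 g/kg ≈ 0.1 kg

basmati rice: 103.4 g; water: 142.5 mL; breadcrumbs: 0.1 kg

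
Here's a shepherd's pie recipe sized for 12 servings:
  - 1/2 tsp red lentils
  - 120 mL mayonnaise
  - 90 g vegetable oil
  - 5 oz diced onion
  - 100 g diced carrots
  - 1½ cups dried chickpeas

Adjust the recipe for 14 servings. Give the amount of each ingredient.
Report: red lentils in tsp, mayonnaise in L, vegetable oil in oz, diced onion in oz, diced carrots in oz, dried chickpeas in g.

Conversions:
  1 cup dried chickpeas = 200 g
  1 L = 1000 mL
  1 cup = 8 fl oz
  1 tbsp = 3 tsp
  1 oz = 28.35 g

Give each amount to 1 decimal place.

Scaling factor: 14/12 = 7/6.
red lentils: 0.5 tsp × 7/6 ≈ 0.6 tsp
mayonnaise: 120 mL × 7/6 ÷ 1000 mL/L ≈ 0.1 L
vegetable oil: 90 g × 7/6 ÷ 28.35 g/oz ≈ 3.7 oz
diced onion: 5 oz × 7/6 ≈ 5.8 oz
diced carrots: 100 g × 7/6 ÷ 28.35 g/oz ≈ 4.1 oz
dried chickpeas: 1.5 cup × 7/6 × 200 g/cup = 350.0 g

red lentils: 0.6 tsp; mayonnaise: 0.1 L; vegetable oil: 3.7 oz; diced onion: 5.8 oz; diced carrots: 4.1 oz; dried chickpeas: 350.0 g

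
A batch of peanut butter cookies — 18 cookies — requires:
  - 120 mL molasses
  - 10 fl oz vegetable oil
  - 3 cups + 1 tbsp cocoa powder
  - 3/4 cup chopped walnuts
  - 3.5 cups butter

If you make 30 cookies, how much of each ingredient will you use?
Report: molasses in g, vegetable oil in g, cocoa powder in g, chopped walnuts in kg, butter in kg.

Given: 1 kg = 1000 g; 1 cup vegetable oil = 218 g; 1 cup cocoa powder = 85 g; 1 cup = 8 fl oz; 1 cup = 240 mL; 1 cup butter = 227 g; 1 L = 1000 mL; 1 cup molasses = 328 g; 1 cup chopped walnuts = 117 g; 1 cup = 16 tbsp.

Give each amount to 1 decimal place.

Scaling factor: 30/18 = 5/3.
molasses: 120 mL × 5/3 ÷ 240 mL/cup × 328 g/cup ≈ 273.3 g
vegetable oil: 10 fl oz × 5/3 ÷ 8 fl oz/cup × 218 g/cup ≈ 454.2 g
cocoa powder: (3 cup + 1 tbsp = 3.0625 cup) × 5/3 × 85 g/cup ≈ 433.9 g
chopped walnuts: 0.75 cup × 5/3 × 117 g/cup ÷ 1000 g/kg ≈ 0.1 kg
butter: 3.5 cup × 5/3 × 227 g/cup ÷ 1000 g/kg ≈ 1.3 kg

molasses: 273.3 g; vegetable oil: 454.2 g; cocoa powder: 433.9 g; chopped walnuts: 0.1 kg; butter: 1.3 kg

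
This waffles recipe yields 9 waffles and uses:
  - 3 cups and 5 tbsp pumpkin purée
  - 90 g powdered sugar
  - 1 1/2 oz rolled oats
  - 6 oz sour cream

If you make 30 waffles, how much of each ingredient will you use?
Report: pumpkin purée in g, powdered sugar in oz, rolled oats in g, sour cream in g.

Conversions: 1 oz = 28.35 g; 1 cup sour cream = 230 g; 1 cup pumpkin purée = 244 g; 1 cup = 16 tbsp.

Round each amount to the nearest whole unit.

Scaling factor: 30/9 = 10/3.
pumpkin purée: (3 cup + 5 tbsp = 3.3125 cup) × 10/3 × 244 g/cup ≈ 2694 g
powdered sugar: 90 g × 10/3 ÷ 28.35 g/oz ≈ 11 oz
rolled oats: 1.5 oz × 10/3 × 28.35 g/oz ≈ 142 g
sour cream: 6 oz × 10/3 × 28.35 g/oz = 567 g

pumpkin purée: 2694 g; powdered sugar: 11 oz; rolled oats: 142 g; sour cream: 567 g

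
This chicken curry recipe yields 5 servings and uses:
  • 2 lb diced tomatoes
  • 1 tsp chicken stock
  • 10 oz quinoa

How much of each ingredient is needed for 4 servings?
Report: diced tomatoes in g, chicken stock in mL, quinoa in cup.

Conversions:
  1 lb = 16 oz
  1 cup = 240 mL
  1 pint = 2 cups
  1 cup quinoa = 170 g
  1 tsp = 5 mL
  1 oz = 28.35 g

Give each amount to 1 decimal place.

diced tomatoes: 725.8 g; chicken stock: 4.0 mL; quinoa: 1.3 cup

Scaling factor: 4/5 = 0.8.
diced tomatoes: 2 lb × 4/5 × 16 oz/lb × 28.35 g/oz ≈ 725.8 g
chicken stock: 1 tsp × 4/5 × 5 mL/tsp = 4.0 mL
quinoa: 10 oz × 4/5 × 28.35 g/oz ÷ 170 g/cup ≈ 1.3 cup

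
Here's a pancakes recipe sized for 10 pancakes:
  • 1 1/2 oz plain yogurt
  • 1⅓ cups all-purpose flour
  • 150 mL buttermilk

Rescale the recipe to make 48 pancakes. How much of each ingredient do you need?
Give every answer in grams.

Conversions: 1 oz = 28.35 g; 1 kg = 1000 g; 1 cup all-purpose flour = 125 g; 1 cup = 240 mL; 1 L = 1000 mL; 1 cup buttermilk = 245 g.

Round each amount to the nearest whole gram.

plain yogurt: 204 g; all-purpose flour: 800 g; buttermilk: 735 g

Scaling factor: 48/10 = 24/5 = 4.8.
plain yogurt: 1.5 oz × 24/5 × 28.35 g/oz ≈ 204 g
all-purpose flour: 4/3 cup × 24/5 × 125 g/cup = 800 g
buttermilk: 150 mL × 24/5 ÷ 240 mL/cup × 245 g/cup = 735 g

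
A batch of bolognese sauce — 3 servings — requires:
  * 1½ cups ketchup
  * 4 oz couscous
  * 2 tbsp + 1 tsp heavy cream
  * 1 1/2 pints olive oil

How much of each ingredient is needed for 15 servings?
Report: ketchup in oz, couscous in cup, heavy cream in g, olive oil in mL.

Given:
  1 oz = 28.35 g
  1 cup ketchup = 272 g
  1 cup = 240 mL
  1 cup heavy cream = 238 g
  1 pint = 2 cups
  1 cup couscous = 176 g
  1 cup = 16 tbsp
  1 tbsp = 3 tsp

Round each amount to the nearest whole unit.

ketchup: 72 oz; couscous: 3 cup; heavy cream: 174 g; olive oil: 3600 mL

Scaling factor: 15/3 = 5.
ketchup: 1.5 cup × 5 × 272 g/cup ÷ 28.35 g/oz ≈ 72 oz
couscous: 4 oz × 5 × 28.35 g/oz ÷ 176 g/cup ≈ 3 cup
heavy cream: (2 tbsp + 1 tsp = 7/3 tbsp) × 5 ÷ 16 tbsp/cup × 238 g/cup ≈ 174 g
olive oil: 1.5 pint × 5 × 2 cup/pint × 240 mL/cup = 3600 mL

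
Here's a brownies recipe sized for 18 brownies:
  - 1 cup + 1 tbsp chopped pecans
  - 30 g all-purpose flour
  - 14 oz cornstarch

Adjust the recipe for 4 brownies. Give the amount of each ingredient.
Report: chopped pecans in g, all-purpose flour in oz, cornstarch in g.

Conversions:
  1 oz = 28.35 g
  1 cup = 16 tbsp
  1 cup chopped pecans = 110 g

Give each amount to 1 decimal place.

chopped pecans: 26.0 g; all-purpose flour: 0.2 oz; cornstarch: 88.2 g

Scaling factor: 4/18 = 2/9.
chopped pecans: (1 cup + 1 tbsp = 1.0625 cup) × 2/9 × 110 g/cup ≈ 26.0 g
all-purpose flour: 30 g × 2/9 ÷ 28.35 g/oz ≈ 0.2 oz
cornstarch: 14 oz × 2/9 × 28.35 g/oz = 88.2 g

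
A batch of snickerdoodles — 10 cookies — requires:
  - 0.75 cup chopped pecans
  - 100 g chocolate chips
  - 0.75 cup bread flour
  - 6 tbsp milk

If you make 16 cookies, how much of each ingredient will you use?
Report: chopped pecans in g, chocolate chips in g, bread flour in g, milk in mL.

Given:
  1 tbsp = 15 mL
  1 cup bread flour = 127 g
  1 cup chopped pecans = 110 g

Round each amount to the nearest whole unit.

Scaling factor: 16/10 = 8/5 = 1.6.
chopped pecans: 0.75 cup × 8/5 × 110 g/cup = 132 g
chocolate chips: 100 g × 8/5 = 160 g
bread flour: 0.75 cup × 8/5 × 127 g/cup ≈ 152 g
milk: 6 tbsp × 8/5 × 15 mL/tbsp = 144 mL

chopped pecans: 132 g; chocolate chips: 160 g; bread flour: 152 g; milk: 144 mL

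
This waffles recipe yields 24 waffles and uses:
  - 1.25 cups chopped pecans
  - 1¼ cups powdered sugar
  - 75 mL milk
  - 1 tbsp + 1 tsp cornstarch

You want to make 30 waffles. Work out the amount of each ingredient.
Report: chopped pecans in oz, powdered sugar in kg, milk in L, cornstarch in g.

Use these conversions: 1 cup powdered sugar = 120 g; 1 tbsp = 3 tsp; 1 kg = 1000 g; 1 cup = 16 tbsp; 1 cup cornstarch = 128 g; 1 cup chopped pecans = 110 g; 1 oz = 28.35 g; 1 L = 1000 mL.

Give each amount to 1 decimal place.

Scaling factor: 30/24 = 5/4 = 1.25.
chopped pecans: 1.25 cup × 5/4 × 110 g/cup ÷ 28.35 g/oz ≈ 6.1 oz
powdered sugar: 1.25 cup × 5/4 × 120 g/cup ÷ 1000 g/kg ≈ 0.2 kg
milk: 75 mL × 5/4 ÷ 1000 mL/L ≈ 0.1 L
cornstarch: (1 tbsp + 1 tsp = 4/3 tbsp) × 5/4 ÷ 16 tbsp/cup × 128 g/cup ≈ 13.3 g

chopped pecans: 6.1 oz; powdered sugar: 0.2 kg; milk: 0.1 L; cornstarch: 13.3 g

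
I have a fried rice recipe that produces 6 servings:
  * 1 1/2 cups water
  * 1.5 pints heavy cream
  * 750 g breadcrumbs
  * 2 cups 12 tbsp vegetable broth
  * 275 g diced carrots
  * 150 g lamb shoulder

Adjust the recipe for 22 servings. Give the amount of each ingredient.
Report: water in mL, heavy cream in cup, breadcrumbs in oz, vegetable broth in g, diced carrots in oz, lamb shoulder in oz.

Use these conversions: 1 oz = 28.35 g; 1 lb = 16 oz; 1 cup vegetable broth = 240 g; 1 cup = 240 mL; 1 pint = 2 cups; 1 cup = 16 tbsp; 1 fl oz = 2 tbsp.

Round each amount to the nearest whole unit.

water: 1320 mL; heavy cream: 11 cup; breadcrumbs: 97 oz; vegetable broth: 2420 g; diced carrots: 36 oz; lamb shoulder: 19 oz

Scaling factor: 22/6 = 11/3.
water: 1.5 cup × 11/3 × 240 mL/cup = 1320 mL
heavy cream: 1.5 pint × 11/3 × 2 cup/pint = 11 cup
breadcrumbs: 750 g × 11/3 ÷ 28.35 g/oz ≈ 97 oz
vegetable broth: (2 cup + 12 tbsp = 2.75 cup) × 11/3 × 240 g/cup = 2420 g
diced carrots: 275 g × 11/3 ÷ 28.35 g/oz ≈ 36 oz
lamb shoulder: 150 g × 11/3 ÷ 28.35 g/oz ≈ 19 oz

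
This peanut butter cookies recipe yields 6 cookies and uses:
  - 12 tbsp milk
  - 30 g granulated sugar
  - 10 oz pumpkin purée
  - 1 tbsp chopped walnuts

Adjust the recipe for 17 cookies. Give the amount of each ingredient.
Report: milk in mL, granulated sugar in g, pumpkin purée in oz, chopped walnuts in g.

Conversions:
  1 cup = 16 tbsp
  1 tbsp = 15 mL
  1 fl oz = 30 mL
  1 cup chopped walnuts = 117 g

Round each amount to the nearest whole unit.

milk: 510 mL; granulated sugar: 85 g; pumpkin purée: 28 oz; chopped walnuts: 21 g

Scaling factor: 17/6.
milk: 12 tbsp × 17/6 × 15 mL/tbsp = 510 mL
granulated sugar: 30 g × 17/6 = 85 g
pumpkin purée: 10 oz × 17/6 ≈ 28 oz
chopped walnuts: 1 tbsp × 17/6 ÷ 16 tbsp/cup × 117 g/cup ≈ 21 g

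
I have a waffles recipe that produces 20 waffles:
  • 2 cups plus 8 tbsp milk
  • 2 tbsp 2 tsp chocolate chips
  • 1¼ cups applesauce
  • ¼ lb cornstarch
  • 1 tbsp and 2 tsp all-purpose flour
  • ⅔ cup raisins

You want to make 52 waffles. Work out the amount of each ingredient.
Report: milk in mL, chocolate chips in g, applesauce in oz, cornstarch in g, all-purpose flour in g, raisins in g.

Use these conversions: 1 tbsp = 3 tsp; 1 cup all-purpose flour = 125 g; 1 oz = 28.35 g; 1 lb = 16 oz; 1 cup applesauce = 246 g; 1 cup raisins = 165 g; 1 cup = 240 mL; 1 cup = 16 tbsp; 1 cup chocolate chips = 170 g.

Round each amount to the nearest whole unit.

Scaling factor: 52/20 = 13/5 = 2.6.
milk: (2 cup + 8 tbsp = 2.5 cup) × 13/5 × 240 mL/cup = 1560 mL
chocolate chips: (2 tbsp + 2 tsp = 8/3 tbsp) × 13/5 ÷ 16 tbsp/cup × 170 g/cup ≈ 74 g
applesauce: 1.25 cup × 13/5 × 246 g/cup ÷ 28.35 g/oz ≈ 28 oz
cornstarch: 0.25 lb × 13/5 × 16 oz/lb × 28.35 g/oz ≈ 295 g
all-purpose flour: (1 tbsp + 2 tsp = 5/3 tbsp) × 13/5 ÷ 16 tbsp/cup × 125 g/cup ≈ 34 g
raisins: 2/3 cup × 13/5 × 165 g/cup = 286 g

milk: 1560 mL; chocolate chips: 74 g; applesauce: 28 oz; cornstarch: 295 g; all-purpose flour: 34 g; raisins: 286 g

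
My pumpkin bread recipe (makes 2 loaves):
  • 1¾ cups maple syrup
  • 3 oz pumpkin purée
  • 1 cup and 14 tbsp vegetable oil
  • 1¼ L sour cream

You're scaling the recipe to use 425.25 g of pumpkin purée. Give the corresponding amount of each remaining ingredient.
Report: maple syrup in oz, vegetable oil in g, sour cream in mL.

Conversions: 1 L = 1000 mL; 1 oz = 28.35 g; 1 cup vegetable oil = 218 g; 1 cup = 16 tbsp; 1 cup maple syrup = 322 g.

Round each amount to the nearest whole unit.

The original recipe has 85.05 g of pumpkin purée, so the scaling factor is 425.25 ÷ 85.05 = 5.
maple syrup: 1.75 cup × 5 × 322 g/cup ÷ 28.35 g/oz ≈ 99 oz
vegetable oil: (1 cup + 14 tbsp = 1.875 cup) × 5 × 218 g/cup ≈ 2044 g
sour cream: 1.25 L × 5 × 1000 mL/L = 6250 mL

maple syrup: 99 oz; vegetable oil: 2044 g; sour cream: 6250 mL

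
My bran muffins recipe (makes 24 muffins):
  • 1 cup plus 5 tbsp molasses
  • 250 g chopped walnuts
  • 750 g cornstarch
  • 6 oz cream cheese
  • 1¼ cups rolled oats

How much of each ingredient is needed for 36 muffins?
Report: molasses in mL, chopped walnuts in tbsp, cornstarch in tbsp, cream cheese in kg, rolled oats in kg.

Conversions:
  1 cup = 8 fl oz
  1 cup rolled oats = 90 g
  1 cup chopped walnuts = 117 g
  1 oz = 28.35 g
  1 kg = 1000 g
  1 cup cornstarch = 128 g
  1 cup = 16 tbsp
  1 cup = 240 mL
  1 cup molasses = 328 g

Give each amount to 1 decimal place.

molasses: 472.5 mL; chopped walnuts: 51.3 tbsp; cornstarch: 140.6 tbsp; cream cheese: 0.3 kg; rolled oats: 0.2 kg

Scaling factor: 36/24 = 3/2 = 1.5.
molasses: (1 cup + 5 tbsp = 1.3125 cup) × 3/2 × 240 mL/cup = 472.5 mL
chopped walnuts: 250 g × 3/2 ÷ 117 g/cup × 16 tbsp/cup ≈ 51.3 tbsp
cornstarch: 750 g × 3/2 ÷ 128 g/cup × 16 tbsp/cup ≈ 140.6 tbsp
cream cheese: 6 oz × 3/2 × 28.35 g/oz ÷ 1000 g/kg ≈ 0.3 kg
rolled oats: 1.25 cup × 3/2 × 90 g/cup ÷ 1000 g/kg ≈ 0.2 kg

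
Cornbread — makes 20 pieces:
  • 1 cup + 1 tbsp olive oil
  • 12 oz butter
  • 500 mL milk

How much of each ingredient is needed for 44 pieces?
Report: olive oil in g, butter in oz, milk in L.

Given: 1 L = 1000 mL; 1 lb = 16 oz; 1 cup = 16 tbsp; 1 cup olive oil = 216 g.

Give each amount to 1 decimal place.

Scaling factor: 44/20 = 11/5 = 2.2.
olive oil: (1 cup + 1 tbsp = 1.0625 cup) × 11/5 × 216 g/cup = 504.9 g
butter: 12 oz × 11/5 = 26.4 oz
milk: 500 mL × 11/5 ÷ 1000 mL/L = 1.1 L

olive oil: 504.9 g; butter: 26.4 oz; milk: 1.1 L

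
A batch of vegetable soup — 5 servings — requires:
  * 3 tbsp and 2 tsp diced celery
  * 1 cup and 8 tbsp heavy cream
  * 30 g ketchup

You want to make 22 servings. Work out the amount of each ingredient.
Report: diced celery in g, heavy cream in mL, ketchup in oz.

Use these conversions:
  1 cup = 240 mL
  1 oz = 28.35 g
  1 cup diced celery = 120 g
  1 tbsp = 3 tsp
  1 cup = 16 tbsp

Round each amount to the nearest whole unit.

diced celery: 121 g; heavy cream: 1584 mL; ketchup: 5 oz

Scaling factor: 22/5 = 4.4.
diced celery: (3 tbsp + 2 tsp = 11/3 tbsp) × 22/5 ÷ 16 tbsp/cup × 120 g/cup = 121 g
heavy cream: (1 cup + 8 tbsp = 1.5 cup) × 22/5 × 240 mL/cup = 1584 mL
ketchup: 30 g × 22/5 ÷ 28.35 g/oz ≈ 5 oz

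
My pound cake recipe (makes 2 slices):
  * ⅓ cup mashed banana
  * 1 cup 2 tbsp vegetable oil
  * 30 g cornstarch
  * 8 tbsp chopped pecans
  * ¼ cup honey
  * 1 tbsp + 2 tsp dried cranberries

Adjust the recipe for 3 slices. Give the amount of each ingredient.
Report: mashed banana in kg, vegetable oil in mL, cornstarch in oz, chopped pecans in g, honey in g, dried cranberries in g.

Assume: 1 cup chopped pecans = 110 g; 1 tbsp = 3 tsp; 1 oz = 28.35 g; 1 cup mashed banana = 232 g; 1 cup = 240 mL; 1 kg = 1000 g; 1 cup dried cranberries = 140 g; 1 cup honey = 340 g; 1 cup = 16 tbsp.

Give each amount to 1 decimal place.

Scaling factor: 3/2 = 1.5.
mashed banana: 1/3 cup × 3/2 × 232 g/cup ÷ 1000 g/kg ≈ 0.1 kg
vegetable oil: (1 cup + 2 tbsp = 1.125 cup) × 3/2 × 240 mL/cup = 405.0 mL
cornstarch: 30 g × 3/2 ÷ 28.35 g/oz ≈ 1.6 oz
chopped pecans: 8 tbsp × 3/2 ÷ 16 tbsp/cup × 110 g/cup = 82.5 g
honey: 0.25 cup × 3/2 × 340 g/cup = 127.5 g
dried cranberries: (1 tbsp + 2 tsp = 5/3 tbsp) × 3/2 ÷ 16 tbsp/cup × 140 g/cup ≈ 21.9 g

mashed banana: 0.1 kg; vegetable oil: 405.0 mL; cornstarch: 1.6 oz; chopped pecans: 82.5 g; honey: 127.5 g; dried cranberries: 21.9 g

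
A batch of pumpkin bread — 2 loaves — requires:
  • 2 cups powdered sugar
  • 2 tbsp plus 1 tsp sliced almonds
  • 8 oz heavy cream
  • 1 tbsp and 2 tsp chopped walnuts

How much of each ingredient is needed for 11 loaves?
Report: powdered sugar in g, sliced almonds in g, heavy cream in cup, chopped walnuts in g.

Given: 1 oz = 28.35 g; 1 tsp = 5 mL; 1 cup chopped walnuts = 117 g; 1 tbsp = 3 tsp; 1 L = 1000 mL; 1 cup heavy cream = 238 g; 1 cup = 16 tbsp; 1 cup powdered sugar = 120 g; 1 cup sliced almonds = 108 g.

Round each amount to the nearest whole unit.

powdered sugar: 1320 g; sliced almonds: 87 g; heavy cream: 5 cup; chopped walnuts: 67 g

Scaling factor: 11/2 = 5.5.
powdered sugar: 2 cup × 11/2 × 120 g/cup = 1320 g
sliced almonds: (2 tbsp + 1 tsp = 7/3 tbsp) × 11/2 ÷ 16 tbsp/cup × 108 g/cup ≈ 87 g
heavy cream: 8 oz × 11/2 × 28.35 g/oz ÷ 238 g/cup ≈ 5 cup
chopped walnuts: (1 tbsp + 2 tsp = 5/3 tbsp) × 11/2 ÷ 16 tbsp/cup × 117 g/cup ≈ 67 g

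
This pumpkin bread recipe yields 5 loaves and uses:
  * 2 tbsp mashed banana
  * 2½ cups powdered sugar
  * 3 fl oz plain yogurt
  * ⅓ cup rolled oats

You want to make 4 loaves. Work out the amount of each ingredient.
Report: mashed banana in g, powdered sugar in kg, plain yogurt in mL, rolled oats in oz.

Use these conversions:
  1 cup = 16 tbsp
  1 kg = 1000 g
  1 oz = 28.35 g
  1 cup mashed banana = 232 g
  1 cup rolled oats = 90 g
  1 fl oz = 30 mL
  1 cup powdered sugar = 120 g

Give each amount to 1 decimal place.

mashed banana: 23.2 g; powdered sugar: 0.2 kg; plain yogurt: 72.0 mL; rolled oats: 0.8 oz

Scaling factor: 4/5 = 0.8.
mashed banana: 2 tbsp × 4/5 ÷ 16 tbsp/cup × 232 g/cup = 23.2 g
powdered sugar: 2.5 cup × 4/5 × 120 g/cup ÷ 1000 g/kg ≈ 0.2 kg
plain yogurt: 3 fl oz × 4/5 × 30 mL/fl oz = 72.0 mL
rolled oats: 1/3 cup × 4/5 × 90 g/cup ÷ 28.35 g/oz ≈ 0.8 oz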